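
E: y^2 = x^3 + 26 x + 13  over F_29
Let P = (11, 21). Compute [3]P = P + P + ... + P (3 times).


k = 3 = 11_2 (binary, LSB first: 11)
Double-and-add from P = (11, 21):
  bit 0 = 1: acc = O + (11, 21) = (11, 21)
  bit 1 = 1: acc = (11, 21) + (13, 24) = (0, 10)

3P = (0, 10)


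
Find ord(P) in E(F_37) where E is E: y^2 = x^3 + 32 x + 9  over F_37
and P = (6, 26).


Compute successive multiples of P until we hit O:
  1P = (6, 26)
  2P = (34, 21)
  3P = (27, 24)
  4P = (15, 33)
  5P = (23, 6)
  6P = (9, 8)
  7P = (21, 27)
  8P = (35, 14)
  ... (continuing to 46P)
  46P = O

ord(P) = 46


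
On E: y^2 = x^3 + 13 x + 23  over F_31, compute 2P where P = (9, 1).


Doubling: s = (3 x1^2 + a) / (2 y1)
s = (3*9^2 + 13) / (2*1) mod 31 = 4
x3 = s^2 - 2 x1 mod 31 = 4^2 - 2*9 = 29
y3 = s (x1 - x3) - y1 mod 31 = 4 * (9 - 29) - 1 = 12

2P = (29, 12)


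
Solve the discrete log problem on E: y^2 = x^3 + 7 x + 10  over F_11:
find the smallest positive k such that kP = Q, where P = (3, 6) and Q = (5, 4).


Enumerate multiples of P until we hit Q = (5, 4):
  1P = (3, 6)
  2P = (6, 2)
  3P = (5, 4)
Match found at i = 3.

k = 3


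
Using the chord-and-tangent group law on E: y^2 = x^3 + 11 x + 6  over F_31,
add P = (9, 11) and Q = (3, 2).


P != Q, so use the chord formula.
s = (y2 - y1) / (x2 - x1) = (22) / (25) mod 31 = 17
x3 = s^2 - x1 - x2 mod 31 = 17^2 - 9 - 3 = 29
y3 = s (x1 - x3) - y1 mod 31 = 17 * (9 - 29) - 11 = 21

P + Q = (29, 21)


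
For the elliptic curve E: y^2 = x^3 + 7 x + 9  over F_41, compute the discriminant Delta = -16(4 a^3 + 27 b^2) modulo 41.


4 a^3 + 27 b^2 = 4*7^3 + 27*9^2 = 1372 + 2187 = 3559
Delta = -16 * (3559) = -56944
Delta mod 41 = 5

Delta = 5 (mod 41)


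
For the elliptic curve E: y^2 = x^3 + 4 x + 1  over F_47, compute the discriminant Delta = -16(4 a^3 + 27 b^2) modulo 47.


4 a^3 + 27 b^2 = 4*4^3 + 27*1^2 = 256 + 27 = 283
Delta = -16 * (283) = -4528
Delta mod 47 = 31

Delta = 31 (mod 47)


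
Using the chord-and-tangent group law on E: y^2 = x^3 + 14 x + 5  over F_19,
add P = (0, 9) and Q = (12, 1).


P != Q, so use the chord formula.
s = (y2 - y1) / (x2 - x1) = (11) / (12) mod 19 = 12
x3 = s^2 - x1 - x2 mod 19 = 12^2 - 0 - 12 = 18
y3 = s (x1 - x3) - y1 mod 19 = 12 * (0 - 18) - 9 = 3

P + Q = (18, 3)


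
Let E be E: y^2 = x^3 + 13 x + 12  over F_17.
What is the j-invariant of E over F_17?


Delta = -16(4 a^3 + 27 b^2) mod 17 = 11
-1728 * (4 a)^3 = -1728 * (4*13)^3 mod 17 = 6
j = 6 * 11^(-1) mod 17 = 16

j = 16 (mod 17)


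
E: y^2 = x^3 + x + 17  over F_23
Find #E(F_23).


For each x in F_23, count y with y^2 = x^3 + 1 x + 17 mod 23:
  x = 2: RHS = 4, y in [2, 21]  -> 2 point(s)
  x = 3: RHS = 1, y in [1, 22]  -> 2 point(s)
  x = 4: RHS = 16, y in [4, 19]  -> 2 point(s)
  x = 5: RHS = 9, y in [3, 20]  -> 2 point(s)
  x = 6: RHS = 9, y in [3, 20]  -> 2 point(s)
  x = 8: RHS = 8, y in [10, 13]  -> 2 point(s)
  x = 11: RHS = 2, y in [5, 18]  -> 2 point(s)
  x = 12: RHS = 9, y in [3, 20]  -> 2 point(s)
  x = 15: RHS = 3, y in [7, 16]  -> 2 point(s)
  x = 16: RHS = 12, y in [9, 14]  -> 2 point(s)
  x = 17: RHS = 2, y in [5, 18]  -> 2 point(s)
  x = 18: RHS = 2, y in [5, 18]  -> 2 point(s)
  x = 19: RHS = 18, y in [8, 15]  -> 2 point(s)
Affine points: 26. Add the point at infinity: total = 27.

#E(F_23) = 27


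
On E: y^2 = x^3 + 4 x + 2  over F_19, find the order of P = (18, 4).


Compute successive multiples of P until we hit O:
  1P = (18, 4)
  2P = (9, 11)
  3P = (17, 10)
  4P = (1, 8)
  5P = (4, 5)
  6P = (13, 16)
  7P = (12, 12)
  8P = (14, 16)
  ... (continuing to 25P)
  25P = O

ord(P) = 25


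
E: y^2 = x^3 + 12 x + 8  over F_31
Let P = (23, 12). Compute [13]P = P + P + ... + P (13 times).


k = 13 = 1101_2 (binary, LSB first: 1011)
Double-and-add from P = (23, 12):
  bit 0 = 1: acc = O + (23, 12) = (23, 12)
  bit 1 = 0: acc unchanged = (23, 12)
  bit 2 = 1: acc = (23, 12) + (13, 25) = (28, 10)
  bit 3 = 1: acc = (28, 10) + (2, 3) = (29, 10)

13P = (29, 10)


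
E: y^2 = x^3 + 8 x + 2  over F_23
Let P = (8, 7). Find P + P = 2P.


Doubling: s = (3 x1^2 + a) / (2 y1)
s = (3*8^2 + 8) / (2*7) mod 23 = 11
x3 = s^2 - 2 x1 mod 23 = 11^2 - 2*8 = 13
y3 = s (x1 - x3) - y1 mod 23 = 11 * (8 - 13) - 7 = 7

2P = (13, 7)


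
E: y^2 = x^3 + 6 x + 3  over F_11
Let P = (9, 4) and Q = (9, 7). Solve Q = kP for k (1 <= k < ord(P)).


Enumerate multiples of P until we hit Q = (9, 7):
  1P = (9, 4)
  2P = (7, 6)
  3P = (7, 5)
  4P = (9, 7)
Match found at i = 4.

k = 4


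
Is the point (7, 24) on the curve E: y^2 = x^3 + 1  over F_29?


Check whether y^2 = x^3 + 0 x + 1 (mod 29) for (x, y) = (7, 24).
LHS: y^2 = 24^2 mod 29 = 25
RHS: x^3 + 0 x + 1 = 7^3 + 0*7 + 1 mod 29 = 25
LHS = RHS

Yes, on the curve


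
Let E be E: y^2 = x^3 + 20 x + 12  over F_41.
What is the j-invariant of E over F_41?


Delta = -16(4 a^3 + 27 b^2) mod 41 = 38
-1728 * (4 a)^3 = -1728 * (4*20)^3 mod 41 = 7
j = 7 * 38^(-1) mod 41 = 25

j = 25 (mod 41)


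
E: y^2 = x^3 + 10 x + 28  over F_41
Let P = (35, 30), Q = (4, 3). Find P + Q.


P != Q, so use the chord formula.
s = (y2 - y1) / (x2 - x1) = (14) / (10) mod 41 = 26
x3 = s^2 - x1 - x2 mod 41 = 26^2 - 35 - 4 = 22
y3 = s (x1 - x3) - y1 mod 41 = 26 * (35 - 22) - 30 = 21

P + Q = (22, 21)


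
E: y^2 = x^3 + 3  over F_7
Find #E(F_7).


For each x in F_7, count y with y^2 = x^3 + 0 x + 3 mod 7:
  x = 1: RHS = 4, y in [2, 5]  -> 2 point(s)
  x = 2: RHS = 4, y in [2, 5]  -> 2 point(s)
  x = 3: RHS = 2, y in [3, 4]  -> 2 point(s)
  x = 4: RHS = 4, y in [2, 5]  -> 2 point(s)
  x = 5: RHS = 2, y in [3, 4]  -> 2 point(s)
  x = 6: RHS = 2, y in [3, 4]  -> 2 point(s)
Affine points: 12. Add the point at infinity: total = 13.

#E(F_7) = 13


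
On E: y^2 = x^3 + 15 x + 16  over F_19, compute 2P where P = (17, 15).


Doubling: s = (3 x1^2 + a) / (2 y1)
s = (3*17^2 + 15) / (2*15) mod 19 = 18
x3 = s^2 - 2 x1 mod 19 = 18^2 - 2*17 = 5
y3 = s (x1 - x3) - y1 mod 19 = 18 * (17 - 5) - 15 = 11

2P = (5, 11)


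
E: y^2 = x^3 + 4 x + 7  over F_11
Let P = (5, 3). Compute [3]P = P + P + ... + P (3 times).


k = 3 = 11_2 (binary, LSB first: 11)
Double-and-add from P = (5, 3):
  bit 0 = 1: acc = O + (5, 3) = (5, 3)
  bit 1 = 1: acc = (5, 3) + (6, 4) = (1, 1)

3P = (1, 1)


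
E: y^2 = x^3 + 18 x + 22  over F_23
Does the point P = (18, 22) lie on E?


Check whether y^2 = x^3 + 18 x + 22 (mod 23) for (x, y) = (18, 22).
LHS: y^2 = 22^2 mod 23 = 1
RHS: x^3 + 18 x + 22 = 18^3 + 18*18 + 22 mod 23 = 14
LHS != RHS

No, not on the curve


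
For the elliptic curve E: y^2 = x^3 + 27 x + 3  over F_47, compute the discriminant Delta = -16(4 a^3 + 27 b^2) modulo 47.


4 a^3 + 27 b^2 = 4*27^3 + 27*3^2 = 78732 + 243 = 78975
Delta = -16 * (78975) = -1263600
Delta mod 47 = 42

Delta = 42 (mod 47)


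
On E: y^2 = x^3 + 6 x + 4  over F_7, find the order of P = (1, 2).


Compute successive multiples of P until we hit O:
  1P = (1, 2)
  2P = (0, 2)
  3P = (6, 5)
  4P = (4, 6)
  5P = (3, 0)
  6P = (4, 1)
  7P = (6, 2)
  8P = (0, 5)
  ... (continuing to 10P)
  10P = O

ord(P) = 10


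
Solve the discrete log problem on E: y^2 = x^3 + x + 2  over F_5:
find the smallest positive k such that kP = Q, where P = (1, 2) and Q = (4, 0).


Enumerate multiples of P until we hit Q = (4, 0):
  1P = (1, 2)
  2P = (4, 0)
Match found at i = 2.

k = 2


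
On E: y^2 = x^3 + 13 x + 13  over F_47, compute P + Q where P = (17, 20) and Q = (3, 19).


P != Q, so use the chord formula.
s = (y2 - y1) / (x2 - x1) = (46) / (33) mod 47 = 37
x3 = s^2 - x1 - x2 mod 47 = 37^2 - 17 - 3 = 33
y3 = s (x1 - x3) - y1 mod 47 = 37 * (17 - 33) - 20 = 46

P + Q = (33, 46)


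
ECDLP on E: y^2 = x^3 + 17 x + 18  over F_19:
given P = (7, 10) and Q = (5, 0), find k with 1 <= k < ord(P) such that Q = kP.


Enumerate multiples of P until we hit Q = (5, 0):
  1P = (7, 10)
  2P = (16, 15)
  3P = (1, 6)
  4P = (3, 18)
  5P = (13, 2)
  6P = (5, 0)
Match found at i = 6.

k = 6


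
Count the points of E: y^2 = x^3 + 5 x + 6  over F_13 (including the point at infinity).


For each x in F_13, count y with y^2 = x^3 + 5 x + 6 mod 13:
  x = 1: RHS = 12, y in [5, 8]  -> 2 point(s)
  x = 3: RHS = 9, y in [3, 10]  -> 2 point(s)
  x = 4: RHS = 12, y in [5, 8]  -> 2 point(s)
  x = 5: RHS = 0, y in [0]  -> 1 point(s)
  x = 8: RHS = 12, y in [5, 8]  -> 2 point(s)
  x = 9: RHS = 0, y in [0]  -> 1 point(s)
  x = 10: RHS = 3, y in [4, 9]  -> 2 point(s)
  x = 11: RHS = 1, y in [1, 12]  -> 2 point(s)
  x = 12: RHS = 0, y in [0]  -> 1 point(s)
Affine points: 15. Add the point at infinity: total = 16.

#E(F_13) = 16


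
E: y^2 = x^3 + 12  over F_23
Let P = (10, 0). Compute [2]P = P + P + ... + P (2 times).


k = 2 = 10_2 (binary, LSB first: 01)
Double-and-add from P = (10, 0):
  bit 0 = 0: acc unchanged = O
  bit 1 = 1: acc = O + O = O

2P = O


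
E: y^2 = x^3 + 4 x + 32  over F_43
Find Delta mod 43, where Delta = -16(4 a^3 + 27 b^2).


4 a^3 + 27 b^2 = 4*4^3 + 27*32^2 = 256 + 27648 = 27904
Delta = -16 * (27904) = -446464
Delta mod 43 = 5

Delta = 5 (mod 43)


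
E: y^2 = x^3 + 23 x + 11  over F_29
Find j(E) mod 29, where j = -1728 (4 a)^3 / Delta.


Delta = -16(4 a^3 + 27 b^2) mod 29 = 6
-1728 * (4 a)^3 = -1728 * (4*23)^3 mod 29 = 21
j = 21 * 6^(-1) mod 29 = 18

j = 18 (mod 29)


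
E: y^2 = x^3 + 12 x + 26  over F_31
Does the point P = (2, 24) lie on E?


Check whether y^2 = x^3 + 12 x + 26 (mod 31) for (x, y) = (2, 24).
LHS: y^2 = 24^2 mod 31 = 18
RHS: x^3 + 12 x + 26 = 2^3 + 12*2 + 26 mod 31 = 27
LHS != RHS

No, not on the curve


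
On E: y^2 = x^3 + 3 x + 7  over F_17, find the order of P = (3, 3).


Compute successive multiples of P until we hit O:
  1P = (3, 3)
  2P = (2, 2)
  3P = (13, 4)
  4P = (9, 10)
  5P = (4, 10)
  6P = (8, 13)
  7P = (10, 0)
  8P = (8, 4)
  ... (continuing to 14P)
  14P = O

ord(P) = 14


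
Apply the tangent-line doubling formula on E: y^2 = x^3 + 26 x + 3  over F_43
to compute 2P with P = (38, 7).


Doubling: s = (3 x1^2 + a) / (2 y1)
s = (3*38^2 + 26) / (2*7) mod 43 = 41
x3 = s^2 - 2 x1 mod 43 = 41^2 - 2*38 = 14
y3 = s (x1 - x3) - y1 mod 43 = 41 * (38 - 14) - 7 = 31

2P = (14, 31)


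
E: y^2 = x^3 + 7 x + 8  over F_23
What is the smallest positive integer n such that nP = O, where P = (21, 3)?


Compute successive multiples of P until we hit O:
  1P = (21, 3)
  2P = (7, 3)
  3P = (18, 20)
  4P = (11, 17)
  5P = (4, 10)
  6P = (0, 10)
  7P = (20, 12)
  8P = (17, 7)
  ... (continuing to 30P)
  30P = O

ord(P) = 30


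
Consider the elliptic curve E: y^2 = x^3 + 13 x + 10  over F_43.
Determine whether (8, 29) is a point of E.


Check whether y^2 = x^3 + 13 x + 10 (mod 43) for (x, y) = (8, 29).
LHS: y^2 = 29^2 mod 43 = 24
RHS: x^3 + 13 x + 10 = 8^3 + 13*8 + 10 mod 43 = 24
LHS = RHS

Yes, on the curve


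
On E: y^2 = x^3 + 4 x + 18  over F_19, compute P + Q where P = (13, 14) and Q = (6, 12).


P != Q, so use the chord formula.
s = (y2 - y1) / (x2 - x1) = (17) / (12) mod 19 = 3
x3 = s^2 - x1 - x2 mod 19 = 3^2 - 13 - 6 = 9
y3 = s (x1 - x3) - y1 mod 19 = 3 * (13 - 9) - 14 = 17

P + Q = (9, 17)


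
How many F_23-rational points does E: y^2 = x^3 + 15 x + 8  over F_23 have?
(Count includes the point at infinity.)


For each x in F_23, count y with y^2 = x^3 + 15 x + 8 mod 23:
  x = 0: RHS = 8, y in [10, 13]  -> 2 point(s)
  x = 1: RHS = 1, y in [1, 22]  -> 2 point(s)
  x = 2: RHS = 0, y in [0]  -> 1 point(s)
  x = 5: RHS = 1, y in [1, 22]  -> 2 point(s)
  x = 10: RHS = 8, y in [10, 13]  -> 2 point(s)
  x = 11: RHS = 9, y in [3, 20]  -> 2 point(s)
  x = 13: RHS = 8, y in [10, 13]  -> 2 point(s)
  x = 14: RHS = 18, y in [8, 15]  -> 2 point(s)
  x = 17: RHS = 1, y in [1, 22]  -> 2 point(s)
  x = 21: RHS = 16, y in [4, 19]  -> 2 point(s)
Affine points: 19. Add the point at infinity: total = 20.

#E(F_23) = 20


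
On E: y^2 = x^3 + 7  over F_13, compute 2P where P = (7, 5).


Doubling: s = (3 x1^2 + a) / (2 y1)
s = (3*7^2 + 0) / (2*5) mod 13 = 3
x3 = s^2 - 2 x1 mod 13 = 3^2 - 2*7 = 8
y3 = s (x1 - x3) - y1 mod 13 = 3 * (7 - 8) - 5 = 5

2P = (8, 5)


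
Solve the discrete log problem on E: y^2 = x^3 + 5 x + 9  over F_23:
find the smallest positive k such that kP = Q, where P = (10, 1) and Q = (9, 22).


Enumerate multiples of P until we hit Q = (9, 22):
  1P = (10, 1)
  2P = (12, 16)
  3P = (17, 4)
  4P = (22, 7)
  5P = (20, 17)
  6P = (2, 21)
  7P = (0, 20)
  8P = (15, 20)
  9P = (6, 5)
  10P = (8, 20)
  11P = (9, 1)
  12P = (4, 22)
  13P = (4, 1)
  14P = (9, 22)
Match found at i = 14.

k = 14


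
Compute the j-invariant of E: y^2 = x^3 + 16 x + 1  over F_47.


Delta = -16(4 a^3 + 27 b^2) mod 47 = 13
-1728 * (4 a)^3 = -1728 * (4*16)^3 mod 47 = 40
j = 40 * 13^(-1) mod 47 = 32

j = 32 (mod 47)


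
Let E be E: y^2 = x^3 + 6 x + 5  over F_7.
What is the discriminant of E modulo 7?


4 a^3 + 27 b^2 = 4*6^3 + 27*5^2 = 864 + 675 = 1539
Delta = -16 * (1539) = -24624
Delta mod 7 = 2

Delta = 2 (mod 7)


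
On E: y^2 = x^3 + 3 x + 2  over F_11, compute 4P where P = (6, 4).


k = 4 = 100_2 (binary, LSB first: 001)
Double-and-add from P = (6, 4):
  bit 0 = 0: acc unchanged = O
  bit 1 = 0: acc unchanged = O
  bit 2 = 1: acc = O + (7, 6) = (7, 6)

4P = (7, 6)


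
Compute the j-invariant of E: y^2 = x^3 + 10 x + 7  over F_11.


Delta = -16(4 a^3 + 27 b^2) mod 11 = 5
-1728 * (4 a)^3 = -1728 * (4*10)^3 mod 11 = 9
j = 9 * 5^(-1) mod 11 = 4

j = 4 (mod 11)


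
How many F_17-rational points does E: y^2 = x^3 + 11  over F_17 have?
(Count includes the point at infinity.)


For each x in F_17, count y with y^2 = x^3 + 0 x + 11 mod 17:
  x = 2: RHS = 2, y in [6, 11]  -> 2 point(s)
  x = 3: RHS = 4, y in [2, 15]  -> 2 point(s)
  x = 5: RHS = 0, y in [0]  -> 1 point(s)
  x = 8: RHS = 13, y in [8, 9]  -> 2 point(s)
  x = 9: RHS = 9, y in [3, 14]  -> 2 point(s)
  x = 10: RHS = 8, y in [5, 12]  -> 2 point(s)
  x = 11: RHS = 16, y in [4, 13]  -> 2 point(s)
  x = 13: RHS = 15, y in [7, 10]  -> 2 point(s)
  x = 14: RHS = 1, y in [1, 16]  -> 2 point(s)
Affine points: 17. Add the point at infinity: total = 18.

#E(F_17) = 18


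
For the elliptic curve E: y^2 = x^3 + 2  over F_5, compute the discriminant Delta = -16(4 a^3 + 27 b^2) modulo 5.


4 a^3 + 27 b^2 = 4*0^3 + 27*2^2 = 0 + 108 = 108
Delta = -16 * (108) = -1728
Delta mod 5 = 2

Delta = 2 (mod 5)


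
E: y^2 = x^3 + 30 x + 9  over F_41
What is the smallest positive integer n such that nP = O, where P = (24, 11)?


Compute successive multiples of P until we hit O:
  1P = (24, 11)
  2P = (36, 29)
  3P = (14, 4)
  4P = (8, 33)
  5P = (0, 38)
  6P = (33, 35)
  7P = (23, 19)
  8P = (17, 15)
  ... (continuing to 41P)
  41P = O

ord(P) = 41


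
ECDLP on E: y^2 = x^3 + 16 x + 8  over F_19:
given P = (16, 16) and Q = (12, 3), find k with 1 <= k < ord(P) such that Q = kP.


Enumerate multiples of P until we hit Q = (12, 3):
  1P = (16, 16)
  2P = (3, 8)
  3P = (6, 15)
  4P = (1, 14)
  5P = (7, 8)
  6P = (5, 17)
  7P = (9, 11)
  8P = (17, 5)
  9P = (12, 16)
  10P = (10, 3)
  11P = (13, 0)
  12P = (10, 16)
  13P = (12, 3)
Match found at i = 13.

k = 13


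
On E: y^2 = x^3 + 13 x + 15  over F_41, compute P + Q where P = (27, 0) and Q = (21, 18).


P != Q, so use the chord formula.
s = (y2 - y1) / (x2 - x1) = (18) / (35) mod 41 = 38
x3 = s^2 - x1 - x2 mod 41 = 38^2 - 27 - 21 = 2
y3 = s (x1 - x3) - y1 mod 41 = 38 * (27 - 2) - 0 = 7

P + Q = (2, 7)


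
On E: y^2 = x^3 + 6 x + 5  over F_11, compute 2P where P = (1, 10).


Doubling: s = (3 x1^2 + a) / (2 y1)
s = (3*1^2 + 6) / (2*10) mod 11 = 1
x3 = s^2 - 2 x1 mod 11 = 1^2 - 2*1 = 10
y3 = s (x1 - x3) - y1 mod 11 = 1 * (1 - 10) - 10 = 3

2P = (10, 3)


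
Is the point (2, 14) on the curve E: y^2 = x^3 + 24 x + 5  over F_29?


Check whether y^2 = x^3 + 24 x + 5 (mod 29) for (x, y) = (2, 14).
LHS: y^2 = 14^2 mod 29 = 22
RHS: x^3 + 24 x + 5 = 2^3 + 24*2 + 5 mod 29 = 3
LHS != RHS

No, not on the curve


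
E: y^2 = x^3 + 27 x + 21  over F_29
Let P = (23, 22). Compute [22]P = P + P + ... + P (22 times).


k = 22 = 10110_2 (binary, LSB first: 01101)
Double-and-add from P = (23, 22):
  bit 0 = 0: acc unchanged = O
  bit 1 = 1: acc = O + (6, 15) = (6, 15)
  bit 2 = 1: acc = (6, 15) + (1, 22) = (17, 12)
  bit 3 = 0: acc unchanged = (17, 12)
  bit 4 = 1: acc = (17, 12) + (26, 0) = (20, 21)

22P = (20, 21)


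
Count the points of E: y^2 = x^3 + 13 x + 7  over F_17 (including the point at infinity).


For each x in F_17, count y with y^2 = x^3 + 13 x + 7 mod 17:
  x = 1: RHS = 4, y in [2, 15]  -> 2 point(s)
  x = 4: RHS = 4, y in [2, 15]  -> 2 point(s)
  x = 7: RHS = 16, y in [4, 13]  -> 2 point(s)
  x = 10: RHS = 15, y in [7, 10]  -> 2 point(s)
  x = 11: RHS = 2, y in [6, 11]  -> 2 point(s)
  x = 12: RHS = 4, y in [2, 15]  -> 2 point(s)
  x = 14: RHS = 9, y in [3, 14]  -> 2 point(s)
Affine points: 14. Add the point at infinity: total = 15.

#E(F_17) = 15


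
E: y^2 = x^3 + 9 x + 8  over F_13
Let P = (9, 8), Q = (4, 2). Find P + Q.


P != Q, so use the chord formula.
s = (y2 - y1) / (x2 - x1) = (7) / (8) mod 13 = 9
x3 = s^2 - x1 - x2 mod 13 = 9^2 - 9 - 4 = 3
y3 = s (x1 - x3) - y1 mod 13 = 9 * (9 - 3) - 8 = 7

P + Q = (3, 7)


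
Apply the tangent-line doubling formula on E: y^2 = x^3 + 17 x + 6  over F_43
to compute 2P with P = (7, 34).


Doubling: s = (3 x1^2 + a) / (2 y1)
s = (3*7^2 + 17) / (2*34) mod 43 = 10
x3 = s^2 - 2 x1 mod 43 = 10^2 - 2*7 = 0
y3 = s (x1 - x3) - y1 mod 43 = 10 * (7 - 0) - 34 = 36

2P = (0, 36)


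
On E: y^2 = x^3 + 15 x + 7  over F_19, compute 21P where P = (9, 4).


k = 21 = 10101_2 (binary, LSB first: 10101)
Double-and-add from P = (9, 4):
  bit 0 = 1: acc = O + (9, 4) = (9, 4)
  bit 1 = 0: acc unchanged = (9, 4)
  bit 2 = 1: acc = (9, 4) + (1, 2) = (15, 4)
  bit 3 = 0: acc unchanged = (15, 4)
  bit 4 = 1: acc = (15, 4) + (16, 12) = (14, 4)

21P = (14, 4)


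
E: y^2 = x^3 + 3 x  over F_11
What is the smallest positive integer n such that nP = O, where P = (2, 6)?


Compute successive multiples of P until we hit O:
  1P = (2, 6)
  2P = (1, 9)
  3P = (6, 6)
  4P = (3, 5)
  5P = (7, 10)
  6P = (0, 0)
  7P = (7, 1)
  8P = (3, 6)
  ... (continuing to 12P)
  12P = O

ord(P) = 12


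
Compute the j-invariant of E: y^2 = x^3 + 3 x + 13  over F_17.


Delta = -16(4 a^3 + 27 b^2) mod 17 = 13
-1728 * (4 a)^3 = -1728 * (4*3)^3 mod 17 = 15
j = 15 * 13^(-1) mod 17 = 9

j = 9 (mod 17)


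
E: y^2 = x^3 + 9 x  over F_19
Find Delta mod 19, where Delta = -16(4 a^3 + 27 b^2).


4 a^3 + 27 b^2 = 4*9^3 + 27*0^2 = 2916 + 0 = 2916
Delta = -16 * (2916) = -46656
Delta mod 19 = 8

Delta = 8 (mod 19)


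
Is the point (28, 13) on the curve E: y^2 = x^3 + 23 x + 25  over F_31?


Check whether y^2 = x^3 + 23 x + 25 (mod 31) for (x, y) = (28, 13).
LHS: y^2 = 13^2 mod 31 = 14
RHS: x^3 + 23 x + 25 = 28^3 + 23*28 + 25 mod 31 = 22
LHS != RHS

No, not on the curve


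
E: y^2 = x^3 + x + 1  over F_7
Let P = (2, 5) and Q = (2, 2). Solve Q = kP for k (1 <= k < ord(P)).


Enumerate multiples of P until we hit Q = (2, 2):
  1P = (2, 5)
  2P = (0, 6)
  3P = (0, 1)
  4P = (2, 2)
Match found at i = 4.

k = 4


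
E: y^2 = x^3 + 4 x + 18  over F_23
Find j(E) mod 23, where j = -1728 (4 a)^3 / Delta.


Delta = -16(4 a^3 + 27 b^2) mod 23 = 8
-1728 * (4 a)^3 = -1728 * (4*4)^3 mod 23 = 17
j = 17 * 8^(-1) mod 23 = 5

j = 5 (mod 23)


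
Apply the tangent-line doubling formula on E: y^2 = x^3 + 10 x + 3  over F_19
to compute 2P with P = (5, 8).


Doubling: s = (3 x1^2 + a) / (2 y1)
s = (3*5^2 + 10) / (2*8) mod 19 = 16
x3 = s^2 - 2 x1 mod 19 = 16^2 - 2*5 = 18
y3 = s (x1 - x3) - y1 mod 19 = 16 * (5 - 18) - 8 = 12

2P = (18, 12)


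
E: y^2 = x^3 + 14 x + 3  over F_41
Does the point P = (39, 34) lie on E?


Check whether y^2 = x^3 + 14 x + 3 (mod 41) for (x, y) = (39, 34).
LHS: y^2 = 34^2 mod 41 = 8
RHS: x^3 + 14 x + 3 = 39^3 + 14*39 + 3 mod 41 = 8
LHS = RHS

Yes, on the curve


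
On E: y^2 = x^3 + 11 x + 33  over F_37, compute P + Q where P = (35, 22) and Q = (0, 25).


P != Q, so use the chord formula.
s = (y2 - y1) / (x2 - x1) = (3) / (2) mod 37 = 20
x3 = s^2 - x1 - x2 mod 37 = 20^2 - 35 - 0 = 32
y3 = s (x1 - x3) - y1 mod 37 = 20 * (35 - 32) - 22 = 1

P + Q = (32, 1)


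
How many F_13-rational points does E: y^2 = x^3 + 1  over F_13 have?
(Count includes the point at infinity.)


For each x in F_13, count y with y^2 = x^3 + 0 x + 1 mod 13:
  x = 0: RHS = 1, y in [1, 12]  -> 2 point(s)
  x = 2: RHS = 9, y in [3, 10]  -> 2 point(s)
  x = 4: RHS = 0, y in [0]  -> 1 point(s)
  x = 5: RHS = 9, y in [3, 10]  -> 2 point(s)
  x = 6: RHS = 9, y in [3, 10]  -> 2 point(s)
  x = 10: RHS = 0, y in [0]  -> 1 point(s)
  x = 12: RHS = 0, y in [0]  -> 1 point(s)
Affine points: 11. Add the point at infinity: total = 12.

#E(F_13) = 12


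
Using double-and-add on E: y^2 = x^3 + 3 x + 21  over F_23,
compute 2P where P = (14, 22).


k = 2 = 10_2 (binary, LSB first: 01)
Double-and-add from P = (14, 22):
  bit 0 = 0: acc unchanged = O
  bit 1 = 1: acc = O + (13, 16) = (13, 16)

2P = (13, 16)


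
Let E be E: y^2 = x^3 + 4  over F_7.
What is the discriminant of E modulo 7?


4 a^3 + 27 b^2 = 4*0^3 + 27*4^2 = 0 + 432 = 432
Delta = -16 * (432) = -6912
Delta mod 7 = 4

Delta = 4 (mod 7)


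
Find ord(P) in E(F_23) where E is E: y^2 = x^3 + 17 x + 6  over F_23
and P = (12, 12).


Compute successive multiples of P until we hit O:
  1P = (12, 12)
  2P = (5, 3)
  3P = (10, 7)
  4P = (13, 20)
  5P = (16, 2)
  6P = (7, 10)
  7P = (6, 18)
  8P = (6, 5)
  ... (continuing to 15P)
  15P = O

ord(P) = 15


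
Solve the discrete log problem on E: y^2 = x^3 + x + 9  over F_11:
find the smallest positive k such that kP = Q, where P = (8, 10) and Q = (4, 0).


Enumerate multiples of P until we hit Q = (4, 0):
  1P = (8, 10)
  2P = (4, 0)
Match found at i = 2.

k = 2


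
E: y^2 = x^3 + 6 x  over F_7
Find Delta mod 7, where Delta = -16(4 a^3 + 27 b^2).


4 a^3 + 27 b^2 = 4*6^3 + 27*0^2 = 864 + 0 = 864
Delta = -16 * (864) = -13824
Delta mod 7 = 1

Delta = 1 (mod 7)


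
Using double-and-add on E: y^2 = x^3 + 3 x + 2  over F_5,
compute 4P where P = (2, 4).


k = 4 = 100_2 (binary, LSB first: 001)
Double-and-add from P = (2, 4):
  bit 0 = 0: acc unchanged = O
  bit 1 = 0: acc unchanged = O
  bit 2 = 1: acc = O + (2, 1) = (2, 1)

4P = (2, 1)


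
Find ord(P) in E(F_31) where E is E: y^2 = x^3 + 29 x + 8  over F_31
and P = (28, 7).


Compute successive multiples of P until we hit O:
  1P = (28, 7)
  2P = (22, 17)
  3P = (1, 10)
  4P = (20, 30)
  5P = (15, 6)
  6P = (8, 16)
  7P = (30, 28)
  8P = (29, 29)
  ... (continuing to 39P)
  39P = O

ord(P) = 39


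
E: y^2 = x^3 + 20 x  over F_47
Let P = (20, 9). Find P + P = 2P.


Doubling: s = (3 x1^2 + a) / (2 y1)
s = (3*20^2 + 20) / (2*9) mod 47 = 26
x3 = s^2 - 2 x1 mod 47 = 26^2 - 2*20 = 25
y3 = s (x1 - x3) - y1 mod 47 = 26 * (20 - 25) - 9 = 2

2P = (25, 2)


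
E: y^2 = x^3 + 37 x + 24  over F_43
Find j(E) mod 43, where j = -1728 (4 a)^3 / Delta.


Delta = -16(4 a^3 + 27 b^2) mod 43 = 30
-1728 * (4 a)^3 = -1728 * (4*37)^3 mod 43 = 39
j = 39 * 30^(-1) mod 43 = 40

j = 40 (mod 43)


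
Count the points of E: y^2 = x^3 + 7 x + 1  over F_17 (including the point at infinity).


For each x in F_17, count y with y^2 = x^3 + 7 x + 1 mod 17:
  x = 0: RHS = 1, y in [1, 16]  -> 2 point(s)
  x = 1: RHS = 9, y in [3, 14]  -> 2 point(s)
  x = 3: RHS = 15, y in [7, 10]  -> 2 point(s)
  x = 4: RHS = 8, y in [5, 12]  -> 2 point(s)
  x = 5: RHS = 8, y in [5, 12]  -> 2 point(s)
  x = 6: RHS = 4, y in [2, 15]  -> 2 point(s)
  x = 7: RHS = 2, y in [6, 11]  -> 2 point(s)
  x = 8: RHS = 8, y in [5, 12]  -> 2 point(s)
  x = 10: RHS = 0, y in [0]  -> 1 point(s)
  x = 11: RHS = 15, y in [7, 10]  -> 2 point(s)
  x = 14: RHS = 4, y in [2, 15]  -> 2 point(s)
  x = 15: RHS = 13, y in [8, 9]  -> 2 point(s)
Affine points: 23. Add the point at infinity: total = 24.

#E(F_17) = 24


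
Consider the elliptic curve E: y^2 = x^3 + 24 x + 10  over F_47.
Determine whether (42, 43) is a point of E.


Check whether y^2 = x^3 + 24 x + 10 (mod 47) for (x, y) = (42, 43).
LHS: y^2 = 43^2 mod 47 = 16
RHS: x^3 + 24 x + 10 = 42^3 + 24*42 + 10 mod 47 = 0
LHS != RHS

No, not on the curve


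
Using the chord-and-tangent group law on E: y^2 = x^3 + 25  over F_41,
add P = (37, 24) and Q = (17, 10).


P != Q, so use the chord formula.
s = (y2 - y1) / (x2 - x1) = (27) / (21) mod 41 = 13
x3 = s^2 - x1 - x2 mod 41 = 13^2 - 37 - 17 = 33
y3 = s (x1 - x3) - y1 mod 41 = 13 * (37 - 33) - 24 = 28

P + Q = (33, 28)


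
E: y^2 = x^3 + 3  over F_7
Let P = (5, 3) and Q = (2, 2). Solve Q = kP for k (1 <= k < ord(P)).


Enumerate multiples of P until we hit Q = (2, 2):
  1P = (5, 3)
  2P = (1, 5)
  3P = (3, 3)
  4P = (6, 4)
  5P = (4, 5)
  6P = (2, 5)
  7P = (2, 2)
Match found at i = 7.

k = 7


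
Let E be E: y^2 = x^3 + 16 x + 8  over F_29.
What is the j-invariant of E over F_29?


Delta = -16(4 a^3 + 27 b^2) mod 29 = 5
-1728 * (4 a)^3 = -1728 * (4*16)^3 mod 29 = 11
j = 11 * 5^(-1) mod 29 = 8

j = 8 (mod 29)


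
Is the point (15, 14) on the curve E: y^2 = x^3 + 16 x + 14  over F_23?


Check whether y^2 = x^3 + 16 x + 14 (mod 23) for (x, y) = (15, 14).
LHS: y^2 = 14^2 mod 23 = 12
RHS: x^3 + 16 x + 14 = 15^3 + 16*15 + 14 mod 23 = 18
LHS != RHS

No, not on the curve


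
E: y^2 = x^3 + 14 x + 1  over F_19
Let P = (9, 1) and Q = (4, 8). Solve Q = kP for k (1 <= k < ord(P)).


Enumerate multiples of P until we hit Q = (4, 8):
  1P = (9, 1)
  2P = (7, 9)
  3P = (0, 1)
  4P = (10, 18)
  5P = (4, 8)
Match found at i = 5.

k = 5


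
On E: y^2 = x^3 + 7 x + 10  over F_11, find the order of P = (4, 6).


Compute successive multiples of P until we hit O:
  1P = (4, 6)
  2P = (3, 5)
  3P = (5, 4)
  4P = (6, 9)
  5P = (6, 2)
  6P = (5, 7)
  7P = (3, 6)
  8P = (4, 5)
  ... (continuing to 9P)
  9P = O

ord(P) = 9


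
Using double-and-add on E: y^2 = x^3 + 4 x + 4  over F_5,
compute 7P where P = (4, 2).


k = 7 = 111_2 (binary, LSB first: 111)
Double-and-add from P = (4, 2):
  bit 0 = 1: acc = O + (4, 2) = (4, 2)
  bit 1 = 1: acc = (4, 2) + (1, 2) = (0, 3)
  bit 2 = 1: acc = (0, 3) + (2, 0) = (4, 3)

7P = (4, 3)


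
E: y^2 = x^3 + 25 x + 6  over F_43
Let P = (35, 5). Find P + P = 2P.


Doubling: s = (3 x1^2 + a) / (2 y1)
s = (3*35^2 + 25) / (2*5) mod 43 = 26
x3 = s^2 - 2 x1 mod 43 = 26^2 - 2*35 = 4
y3 = s (x1 - x3) - y1 mod 43 = 26 * (35 - 4) - 5 = 27

2P = (4, 27)


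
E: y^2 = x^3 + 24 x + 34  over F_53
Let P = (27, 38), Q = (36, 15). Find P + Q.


P != Q, so use the chord formula.
s = (y2 - y1) / (x2 - x1) = (30) / (9) mod 53 = 21
x3 = s^2 - x1 - x2 mod 53 = 21^2 - 27 - 36 = 7
y3 = s (x1 - x3) - y1 mod 53 = 21 * (27 - 7) - 38 = 11

P + Q = (7, 11)


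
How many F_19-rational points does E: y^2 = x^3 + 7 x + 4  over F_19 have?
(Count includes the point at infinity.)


For each x in F_19, count y with y^2 = x^3 + 7 x + 4 mod 19:
  x = 0: RHS = 4, y in [2, 17]  -> 2 point(s)
  x = 2: RHS = 7, y in [8, 11]  -> 2 point(s)
  x = 4: RHS = 1, y in [1, 18]  -> 2 point(s)
  x = 7: RHS = 16, y in [4, 15]  -> 2 point(s)
  x = 9: RHS = 17, y in [6, 13]  -> 2 point(s)
  x = 11: RHS = 6, y in [5, 14]  -> 2 point(s)
  x = 12: RHS = 11, y in [7, 12]  -> 2 point(s)
  x = 15: RHS = 7, y in [8, 11]  -> 2 point(s)
  x = 17: RHS = 1, y in [1, 18]  -> 2 point(s)
Affine points: 18. Add the point at infinity: total = 19.

#E(F_19) = 19


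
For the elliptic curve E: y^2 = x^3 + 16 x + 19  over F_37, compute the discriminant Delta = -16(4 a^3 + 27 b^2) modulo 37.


4 a^3 + 27 b^2 = 4*16^3 + 27*19^2 = 16384 + 9747 = 26131
Delta = -16 * (26131) = -418096
Delta mod 37 = 4

Delta = 4 (mod 37)


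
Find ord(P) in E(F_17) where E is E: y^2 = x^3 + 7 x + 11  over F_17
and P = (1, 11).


Compute successive multiples of P until we hit O:
  1P = (1, 11)
  2P = (2, 4)
  3P = (12, 15)
  4P = (12, 2)
  5P = (2, 13)
  6P = (1, 6)
  7P = O

ord(P) = 7


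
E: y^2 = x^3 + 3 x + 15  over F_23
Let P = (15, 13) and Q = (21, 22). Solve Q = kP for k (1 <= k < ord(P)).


Enumerate multiples of P until we hit Q = (21, 22):
  1P = (15, 13)
  2P = (9, 9)
  3P = (2, 11)
  4P = (18, 6)
  5P = (21, 1)
  6P = (14, 8)
  7P = (19, 13)
  8P = (12, 10)
  9P = (20, 5)
  10P = (20, 18)
  11P = (12, 13)
  12P = (19, 10)
  13P = (14, 15)
  14P = (21, 22)
Match found at i = 14.

k = 14


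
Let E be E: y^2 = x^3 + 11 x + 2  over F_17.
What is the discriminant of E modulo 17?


4 a^3 + 27 b^2 = 4*11^3 + 27*2^2 = 5324 + 108 = 5432
Delta = -16 * (5432) = -86912
Delta mod 17 = 9

Delta = 9 (mod 17)


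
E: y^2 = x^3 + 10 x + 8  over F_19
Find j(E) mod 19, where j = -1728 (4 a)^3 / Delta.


Delta = -16(4 a^3 + 27 b^2) mod 19 = 8
-1728 * (4 a)^3 = -1728 * (4*10)^3 mod 19 = 8
j = 8 * 8^(-1) mod 19 = 1

j = 1 (mod 19)


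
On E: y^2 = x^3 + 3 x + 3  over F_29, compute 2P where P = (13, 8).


Doubling: s = (3 x1^2 + a) / (2 y1)
s = (3*13^2 + 3) / (2*8) mod 29 = 21
x3 = s^2 - 2 x1 mod 29 = 21^2 - 2*13 = 9
y3 = s (x1 - x3) - y1 mod 29 = 21 * (13 - 9) - 8 = 18

2P = (9, 18)


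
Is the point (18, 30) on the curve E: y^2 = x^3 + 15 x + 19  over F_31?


Check whether y^2 = x^3 + 15 x + 19 (mod 31) for (x, y) = (18, 30).
LHS: y^2 = 30^2 mod 31 = 1
RHS: x^3 + 15 x + 19 = 18^3 + 15*18 + 19 mod 31 = 14
LHS != RHS

No, not on the curve


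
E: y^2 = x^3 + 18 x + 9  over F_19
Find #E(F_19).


For each x in F_19, count y with y^2 = x^3 + 18 x + 9 mod 19:
  x = 0: RHS = 9, y in [3, 16]  -> 2 point(s)
  x = 1: RHS = 9, y in [3, 16]  -> 2 point(s)
  x = 8: RHS = 0, y in [0]  -> 1 point(s)
  x = 9: RHS = 7, y in [8, 11]  -> 2 point(s)
  x = 10: RHS = 11, y in [7, 12]  -> 2 point(s)
  x = 15: RHS = 6, y in [5, 14]  -> 2 point(s)
  x = 16: RHS = 4, y in [2, 17]  -> 2 point(s)
  x = 18: RHS = 9, y in [3, 16]  -> 2 point(s)
Affine points: 15. Add the point at infinity: total = 16.

#E(F_19) = 16


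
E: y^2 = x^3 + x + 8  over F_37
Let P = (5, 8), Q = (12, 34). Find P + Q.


P != Q, so use the chord formula.
s = (y2 - y1) / (x2 - x1) = (26) / (7) mod 37 = 9
x3 = s^2 - x1 - x2 mod 37 = 9^2 - 5 - 12 = 27
y3 = s (x1 - x3) - y1 mod 37 = 9 * (5 - 27) - 8 = 16

P + Q = (27, 16)


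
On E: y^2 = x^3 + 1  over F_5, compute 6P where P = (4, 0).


k = 6 = 110_2 (binary, LSB first: 011)
Double-and-add from P = (4, 0):
  bit 0 = 0: acc unchanged = O
  bit 1 = 1: acc = O + O = O
  bit 2 = 1: acc = O + O = O

6P = O


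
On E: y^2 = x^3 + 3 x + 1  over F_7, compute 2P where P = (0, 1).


k = 2 = 10_2 (binary, LSB first: 01)
Double-and-add from P = (0, 1):
  bit 0 = 0: acc unchanged = O
  bit 1 = 1: acc = O + (4, 0) = (4, 0)

2P = (4, 0)


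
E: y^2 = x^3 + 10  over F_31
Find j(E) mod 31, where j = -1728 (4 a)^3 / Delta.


Delta = -16(4 a^3 + 27 b^2) mod 31 = 14
-1728 * (4 a)^3 = -1728 * (4*0)^3 mod 31 = 0
j = 0 * 14^(-1) mod 31 = 0

j = 0 (mod 31)


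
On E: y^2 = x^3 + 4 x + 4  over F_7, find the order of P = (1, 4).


Compute successive multiples of P until we hit O:
  1P = (1, 4)
  2P = (5, 3)
  3P = (5, 4)
  4P = (1, 3)
  5P = O

ord(P) = 5


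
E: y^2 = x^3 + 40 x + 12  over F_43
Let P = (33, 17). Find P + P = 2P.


Doubling: s = (3 x1^2 + a) / (2 y1)
s = (3*33^2 + 40) / (2*17) mod 43 = 10
x3 = s^2 - 2 x1 mod 43 = 10^2 - 2*33 = 34
y3 = s (x1 - x3) - y1 mod 43 = 10 * (33 - 34) - 17 = 16

2P = (34, 16)


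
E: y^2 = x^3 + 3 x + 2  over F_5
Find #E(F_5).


For each x in F_5, count y with y^2 = x^3 + 3 x + 2 mod 5:
  x = 1: RHS = 1, y in [1, 4]  -> 2 point(s)
  x = 2: RHS = 1, y in [1, 4]  -> 2 point(s)
Affine points: 4. Add the point at infinity: total = 5.

#E(F_5) = 5


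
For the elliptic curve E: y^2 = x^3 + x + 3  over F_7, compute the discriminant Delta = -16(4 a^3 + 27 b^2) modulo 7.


4 a^3 + 27 b^2 = 4*1^3 + 27*3^2 = 4 + 243 = 247
Delta = -16 * (247) = -3952
Delta mod 7 = 3

Delta = 3 (mod 7)


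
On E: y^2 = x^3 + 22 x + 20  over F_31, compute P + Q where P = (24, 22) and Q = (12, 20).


P != Q, so use the chord formula.
s = (y2 - y1) / (x2 - x1) = (29) / (19) mod 31 = 26
x3 = s^2 - x1 - x2 mod 31 = 26^2 - 24 - 12 = 20
y3 = s (x1 - x3) - y1 mod 31 = 26 * (24 - 20) - 22 = 20

P + Q = (20, 20)


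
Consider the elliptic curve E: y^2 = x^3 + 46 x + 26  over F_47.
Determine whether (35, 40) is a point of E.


Check whether y^2 = x^3 + 46 x + 26 (mod 47) for (x, y) = (35, 40).
LHS: y^2 = 40^2 mod 47 = 2
RHS: x^3 + 46 x + 26 = 35^3 + 46*35 + 26 mod 47 = 2
LHS = RHS

Yes, on the curve


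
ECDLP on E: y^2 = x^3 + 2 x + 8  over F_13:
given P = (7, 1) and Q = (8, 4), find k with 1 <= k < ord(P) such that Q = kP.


Enumerate multiples of P until we hit Q = (8, 4):
  1P = (7, 1)
  2P = (8, 9)
  3P = (10, 1)
  4P = (9, 12)
  5P = (11, 3)
  6P = (5, 0)
  7P = (11, 10)
  8P = (9, 1)
  9P = (10, 12)
  10P = (8, 4)
Match found at i = 10.

k = 10


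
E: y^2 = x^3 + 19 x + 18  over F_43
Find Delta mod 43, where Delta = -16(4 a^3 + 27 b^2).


4 a^3 + 27 b^2 = 4*19^3 + 27*18^2 = 27436 + 8748 = 36184
Delta = -16 * (36184) = -578944
Delta mod 43 = 8

Delta = 8 (mod 43)


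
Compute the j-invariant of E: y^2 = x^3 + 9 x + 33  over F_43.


Delta = -16(4 a^3 + 27 b^2) mod 43 = 14
-1728 * (4 a)^3 = -1728 * (4*9)^3 mod 43 = 35
j = 35 * 14^(-1) mod 43 = 24

j = 24 (mod 43)


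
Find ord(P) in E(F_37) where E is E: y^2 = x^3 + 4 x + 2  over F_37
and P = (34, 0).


Compute successive multiples of P until we hit O:
  1P = (34, 0)
  2P = O

ord(P) = 2


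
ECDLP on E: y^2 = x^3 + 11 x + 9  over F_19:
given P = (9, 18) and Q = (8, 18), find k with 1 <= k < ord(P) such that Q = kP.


Enumerate multiples of P until we hit Q = (8, 18):
  1P = (9, 18)
  2P = (18, 4)
  3P = (16, 14)
  4P = (11, 13)
  5P = (10, 13)
  6P = (6, 5)
  7P = (8, 18)
Match found at i = 7.

k = 7


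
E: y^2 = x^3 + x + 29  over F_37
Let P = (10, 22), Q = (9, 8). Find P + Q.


P != Q, so use the chord formula.
s = (y2 - y1) / (x2 - x1) = (23) / (36) mod 37 = 14
x3 = s^2 - x1 - x2 mod 37 = 14^2 - 10 - 9 = 29
y3 = s (x1 - x3) - y1 mod 37 = 14 * (10 - 29) - 22 = 8

P + Q = (29, 8)


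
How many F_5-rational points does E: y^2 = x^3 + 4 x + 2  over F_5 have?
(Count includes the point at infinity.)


For each x in F_5, count y with y^2 = x^3 + 4 x + 2 mod 5:
  x = 3: RHS = 1, y in [1, 4]  -> 2 point(s)
Affine points: 2. Add the point at infinity: total = 3.

#E(F_5) = 3


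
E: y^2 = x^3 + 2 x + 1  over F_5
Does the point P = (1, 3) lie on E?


Check whether y^2 = x^3 + 2 x + 1 (mod 5) for (x, y) = (1, 3).
LHS: y^2 = 3^2 mod 5 = 4
RHS: x^3 + 2 x + 1 = 1^3 + 2*1 + 1 mod 5 = 4
LHS = RHS

Yes, on the curve


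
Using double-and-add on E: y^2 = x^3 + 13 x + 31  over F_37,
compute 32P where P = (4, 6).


k = 32 = 100000_2 (binary, LSB first: 000001)
Double-and-add from P = (4, 6):
  bit 0 = 0: acc unchanged = O
  bit 1 = 0: acc unchanged = O
  bit 2 = 0: acc unchanged = O
  bit 3 = 0: acc unchanged = O
  bit 4 = 0: acc unchanged = O
  bit 5 = 1: acc = O + (30, 35) = (30, 35)

32P = (30, 35)


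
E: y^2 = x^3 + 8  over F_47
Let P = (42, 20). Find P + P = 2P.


Doubling: s = (3 x1^2 + a) / (2 y1)
s = (3*42^2 + 0) / (2*20) mod 47 = 43
x3 = s^2 - 2 x1 mod 47 = 43^2 - 2*42 = 26
y3 = s (x1 - x3) - y1 mod 47 = 43 * (42 - 26) - 20 = 10

2P = (26, 10)


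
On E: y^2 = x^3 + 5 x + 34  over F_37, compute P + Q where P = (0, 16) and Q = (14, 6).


P != Q, so use the chord formula.
s = (y2 - y1) / (x2 - x1) = (27) / (14) mod 37 = 31
x3 = s^2 - x1 - x2 mod 37 = 31^2 - 0 - 14 = 22
y3 = s (x1 - x3) - y1 mod 37 = 31 * (0 - 22) - 16 = 5

P + Q = (22, 5)


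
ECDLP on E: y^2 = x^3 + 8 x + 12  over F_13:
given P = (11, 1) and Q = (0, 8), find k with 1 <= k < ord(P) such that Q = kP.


Enumerate multiples of P until we hit Q = (0, 8):
  1P = (11, 1)
  2P = (0, 5)
  3P = (6, 9)
  4P = (10, 0)
  5P = (6, 4)
  6P = (0, 8)
Match found at i = 6.

k = 6


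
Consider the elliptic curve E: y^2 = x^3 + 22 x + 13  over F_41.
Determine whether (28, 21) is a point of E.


Check whether y^2 = x^3 + 22 x + 13 (mod 41) for (x, y) = (28, 21).
LHS: y^2 = 21^2 mod 41 = 31
RHS: x^3 + 22 x + 13 = 28^3 + 22*28 + 13 mod 41 = 31
LHS = RHS

Yes, on the curve


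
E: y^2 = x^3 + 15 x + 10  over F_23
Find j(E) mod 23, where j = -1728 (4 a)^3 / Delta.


Delta = -16(4 a^3 + 27 b^2) mod 23 = 10
-1728 * (4 a)^3 = -1728 * (4*15)^3 mod 23 = 2
j = 2 * 10^(-1) mod 23 = 14

j = 14 (mod 23)


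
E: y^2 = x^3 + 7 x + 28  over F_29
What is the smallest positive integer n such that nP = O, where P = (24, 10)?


Compute successive multiples of P until we hit O:
  1P = (24, 10)
  2P = (1, 6)
  3P = (27, 21)
  4P = (14, 17)
  5P = (26, 3)
  6P = (13, 24)
  7P = (8, 25)
  8P = (10, 24)
  ... (continuing to 33P)
  33P = O

ord(P) = 33


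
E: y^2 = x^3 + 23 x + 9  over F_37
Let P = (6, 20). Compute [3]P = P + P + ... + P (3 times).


k = 3 = 11_2 (binary, LSB first: 11)
Double-and-add from P = (6, 20):
  bit 0 = 1: acc = O + (6, 20) = (6, 20)
  bit 1 = 1: acc = (6, 20) + (16, 12) = (26, 33)

3P = (26, 33)


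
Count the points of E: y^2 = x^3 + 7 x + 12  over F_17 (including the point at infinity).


For each x in F_17, count y with y^2 = x^3 + 7 x + 12 mod 17:
  x = 2: RHS = 0, y in [0]  -> 1 point(s)
  x = 3: RHS = 9, y in [3, 14]  -> 2 point(s)
  x = 4: RHS = 2, y in [6, 11]  -> 2 point(s)
  x = 5: RHS = 2, y in [6, 11]  -> 2 point(s)
  x = 6: RHS = 15, y in [7, 10]  -> 2 point(s)
  x = 7: RHS = 13, y in [8, 9]  -> 2 point(s)
  x = 8: RHS = 2, y in [6, 11]  -> 2 point(s)
  x = 11: RHS = 9, y in [3, 14]  -> 2 point(s)
  x = 14: RHS = 15, y in [7, 10]  -> 2 point(s)
  x = 16: RHS = 4, y in [2, 15]  -> 2 point(s)
Affine points: 19. Add the point at infinity: total = 20.

#E(F_17) = 20


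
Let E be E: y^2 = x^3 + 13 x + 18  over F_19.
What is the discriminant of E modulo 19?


4 a^3 + 27 b^2 = 4*13^3 + 27*18^2 = 8788 + 8748 = 17536
Delta = -16 * (17536) = -280576
Delta mod 19 = 16

Delta = 16 (mod 19)


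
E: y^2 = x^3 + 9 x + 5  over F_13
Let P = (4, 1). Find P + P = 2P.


Doubling: s = (3 x1^2 + a) / (2 y1)
s = (3*4^2 + 9) / (2*1) mod 13 = 9
x3 = s^2 - 2 x1 mod 13 = 9^2 - 2*4 = 8
y3 = s (x1 - x3) - y1 mod 13 = 9 * (4 - 8) - 1 = 2

2P = (8, 2)


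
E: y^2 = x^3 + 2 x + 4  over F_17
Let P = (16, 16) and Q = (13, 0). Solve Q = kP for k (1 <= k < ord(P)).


Enumerate multiples of P until we hit Q = (13, 0):
  1P = (16, 16)
  2P = (4, 5)
  3P = (10, 15)
  4P = (0, 15)
  5P = (2, 4)
  6P = (15, 14)
  7P = (7, 2)
  8P = (13, 0)
Match found at i = 8.

k = 8


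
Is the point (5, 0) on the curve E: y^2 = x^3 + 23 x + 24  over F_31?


Check whether y^2 = x^3 + 23 x + 24 (mod 31) for (x, y) = (5, 0).
LHS: y^2 = 0^2 mod 31 = 0
RHS: x^3 + 23 x + 24 = 5^3 + 23*5 + 24 mod 31 = 16
LHS != RHS

No, not on the curve


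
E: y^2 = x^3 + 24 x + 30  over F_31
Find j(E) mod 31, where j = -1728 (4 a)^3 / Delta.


Delta = -16(4 a^3 + 27 b^2) mod 31 = 6
-1728 * (4 a)^3 = -1728 * (4*24)^3 mod 31 = 30
j = 30 * 6^(-1) mod 31 = 5

j = 5 (mod 31)


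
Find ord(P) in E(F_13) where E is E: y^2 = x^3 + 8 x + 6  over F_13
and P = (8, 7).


Compute successive multiples of P until we hit O:
  1P = (8, 7)
  2P = (9, 1)
  3P = (6, 7)
  4P = (12, 6)
  5P = (2, 11)
  6P = (2, 2)
  7P = (12, 7)
  8P = (6, 6)
  ... (continuing to 11P)
  11P = O

ord(P) = 11


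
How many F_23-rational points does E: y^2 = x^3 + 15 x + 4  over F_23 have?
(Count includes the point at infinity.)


For each x in F_23, count y with y^2 = x^3 + 15 x + 4 mod 23:
  x = 0: RHS = 4, y in [2, 21]  -> 2 point(s)
  x = 4: RHS = 13, y in [6, 17]  -> 2 point(s)
  x = 10: RHS = 4, y in [2, 21]  -> 2 point(s)
  x = 12: RHS = 3, y in [7, 16]  -> 2 point(s)
  x = 13: RHS = 4, y in [2, 21]  -> 2 point(s)
  x = 15: RHS = 16, y in [4, 19]  -> 2 point(s)
  x = 16: RHS = 16, y in [4, 19]  -> 2 point(s)
  x = 19: RHS = 18, y in [8, 15]  -> 2 point(s)
  x = 20: RHS = 1, y in [1, 22]  -> 2 point(s)
  x = 21: RHS = 12, y in [9, 14]  -> 2 point(s)
Affine points: 20. Add the point at infinity: total = 21.

#E(F_23) = 21
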